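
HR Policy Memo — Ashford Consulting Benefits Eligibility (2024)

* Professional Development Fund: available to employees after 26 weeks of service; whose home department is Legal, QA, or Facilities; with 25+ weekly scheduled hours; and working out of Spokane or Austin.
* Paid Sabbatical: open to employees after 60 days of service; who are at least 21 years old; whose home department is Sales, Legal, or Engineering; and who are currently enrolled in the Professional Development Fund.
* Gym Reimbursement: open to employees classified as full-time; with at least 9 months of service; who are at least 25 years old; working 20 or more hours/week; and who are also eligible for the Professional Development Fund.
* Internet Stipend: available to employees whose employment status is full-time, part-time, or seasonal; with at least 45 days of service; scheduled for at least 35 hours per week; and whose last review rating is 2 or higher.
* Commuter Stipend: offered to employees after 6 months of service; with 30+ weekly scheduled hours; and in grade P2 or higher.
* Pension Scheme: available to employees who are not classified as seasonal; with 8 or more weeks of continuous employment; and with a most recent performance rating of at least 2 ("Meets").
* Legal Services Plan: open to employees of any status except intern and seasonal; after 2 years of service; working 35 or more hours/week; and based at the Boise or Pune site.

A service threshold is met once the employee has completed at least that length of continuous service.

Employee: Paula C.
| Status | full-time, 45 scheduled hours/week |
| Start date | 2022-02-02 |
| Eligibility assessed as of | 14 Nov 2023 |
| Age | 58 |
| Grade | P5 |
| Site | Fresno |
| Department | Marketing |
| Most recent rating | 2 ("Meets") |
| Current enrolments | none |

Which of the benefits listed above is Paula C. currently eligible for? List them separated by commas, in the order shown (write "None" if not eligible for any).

Service from 2022-02-02 to 14 Nov 2023: 650 days.
Professional Development Fund — service 650 days ≥ 26 weeks (≈182 days) ✓; dept Marketing ✗ → not eligible.
Paid Sabbatical — service 650 days ≥ 60 days ✓; age 58 ≥ 21 ✓; dept Marketing ✗ → not eligible.
Gym Reimbursement — status full-time ✓; service 650 days ≥ 9 months (≈270 days) ✓; age 58 ≥ 25 ✓; 45 hrs/wk ≥ 20 ✓; not eligible for Professional Development Fund ✗ → not eligible.
Internet Stipend — status full-time ✓; service 650 days ≥ 45 days ✓; 45 hrs/wk ≥ 35 ✓; rating 2 ≥ 2 ✓ → eligible.
Commuter Stipend — service 650 days ≥ 6 months (≈180 days) ✓; 45 hrs/wk ≥ 30 ✓; grade P5 ≥ P2 ✓ → eligible.
Pension Scheme — status full-time ✓ (not excluded); service 650 days ≥ 8 weeks (≈56 days) ✓; rating 2 ≥ 2 ✓ → eligible.
Legal Services Plan — status full-time ✓ (not excluded); service 650 days < 2 years (≈730 days) ✗ → not eligible.

Internet Stipend, Commuter Stipend, Pension Scheme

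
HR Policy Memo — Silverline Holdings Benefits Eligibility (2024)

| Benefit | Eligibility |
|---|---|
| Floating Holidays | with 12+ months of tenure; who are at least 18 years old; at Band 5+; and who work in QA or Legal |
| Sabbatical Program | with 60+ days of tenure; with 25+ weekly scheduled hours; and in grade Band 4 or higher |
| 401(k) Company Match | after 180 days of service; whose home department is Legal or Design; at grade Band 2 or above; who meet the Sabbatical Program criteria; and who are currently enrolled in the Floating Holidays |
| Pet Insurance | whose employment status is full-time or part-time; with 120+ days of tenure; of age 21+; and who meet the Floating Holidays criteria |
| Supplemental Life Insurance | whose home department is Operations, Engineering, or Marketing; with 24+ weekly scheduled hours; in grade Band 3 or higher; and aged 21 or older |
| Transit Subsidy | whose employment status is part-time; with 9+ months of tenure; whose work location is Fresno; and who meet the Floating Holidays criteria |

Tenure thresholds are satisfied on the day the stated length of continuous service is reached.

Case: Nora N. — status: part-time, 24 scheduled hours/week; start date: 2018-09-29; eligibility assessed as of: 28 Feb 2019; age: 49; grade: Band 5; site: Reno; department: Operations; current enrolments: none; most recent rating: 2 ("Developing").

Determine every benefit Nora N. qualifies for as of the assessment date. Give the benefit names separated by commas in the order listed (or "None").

Service from 2018-09-29 to 28 Feb 2019: 152 days.
Floating Holidays — service 152 days < 12 months (≈360 days) ✗ → not eligible.
Sabbatical Program — service 152 days ≥ 60 days ✓; 24 hrs/wk < 25 ✗ → not eligible.
401(k) Company Match — service 152 days < 180 days ✗ → not eligible.
Pet Insurance — status part-time ✓; service 152 days ≥ 120 days ✓; age 49 ≥ 21 ✓; not eligible for Floating Holidays ✗ → not eligible.
Supplemental Life Insurance — dept Operations ✓; 24 hrs/wk ≥ 24 ✓; grade Band 5 ≥ Band 3 ✓; age 49 ≥ 21 ✓ → eligible.
Transit Subsidy — status part-time ✓; service 152 days < 9 months (≈270 days) ✗ → not eligible.

Supplemental Life Insurance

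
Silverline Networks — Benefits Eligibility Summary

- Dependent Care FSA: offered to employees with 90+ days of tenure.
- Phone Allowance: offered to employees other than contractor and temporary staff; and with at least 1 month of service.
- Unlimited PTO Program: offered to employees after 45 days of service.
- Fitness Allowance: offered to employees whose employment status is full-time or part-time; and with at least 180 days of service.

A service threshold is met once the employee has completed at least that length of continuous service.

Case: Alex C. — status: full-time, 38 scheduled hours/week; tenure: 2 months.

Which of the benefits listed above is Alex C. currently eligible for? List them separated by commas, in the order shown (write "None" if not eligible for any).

Dependent Care FSA — service 2 months < 90 days ✗ → not eligible.
Phone Allowance — status full-time ✓ (not excluded); service 2 months ≥ 1 month ✓ → eligible.
Unlimited PTO Program — service 2 months ≥ 45 days ✓ → eligible.
Fitness Allowance — status full-time ✓; service 2 months < 180 days ✗ → not eligible.

Phone Allowance, Unlimited PTO Program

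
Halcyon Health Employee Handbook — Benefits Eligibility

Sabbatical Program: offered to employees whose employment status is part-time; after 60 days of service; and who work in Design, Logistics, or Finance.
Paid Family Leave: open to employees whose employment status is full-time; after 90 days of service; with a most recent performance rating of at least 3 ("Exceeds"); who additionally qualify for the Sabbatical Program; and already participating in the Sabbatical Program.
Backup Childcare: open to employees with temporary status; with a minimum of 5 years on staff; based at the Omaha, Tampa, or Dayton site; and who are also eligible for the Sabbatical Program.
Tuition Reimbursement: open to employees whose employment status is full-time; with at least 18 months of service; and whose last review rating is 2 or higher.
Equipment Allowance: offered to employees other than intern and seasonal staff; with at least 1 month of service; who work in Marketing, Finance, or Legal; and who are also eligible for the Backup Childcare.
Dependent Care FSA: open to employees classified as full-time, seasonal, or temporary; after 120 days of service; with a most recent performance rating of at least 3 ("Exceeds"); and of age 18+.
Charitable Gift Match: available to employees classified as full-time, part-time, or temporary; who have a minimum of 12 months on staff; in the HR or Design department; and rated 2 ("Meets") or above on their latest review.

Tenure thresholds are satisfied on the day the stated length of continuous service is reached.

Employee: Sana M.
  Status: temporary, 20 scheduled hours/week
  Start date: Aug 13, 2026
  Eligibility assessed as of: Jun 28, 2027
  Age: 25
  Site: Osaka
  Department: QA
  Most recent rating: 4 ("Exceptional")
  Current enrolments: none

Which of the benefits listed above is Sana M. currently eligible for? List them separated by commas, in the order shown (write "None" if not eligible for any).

Service from Aug 13, 2026 to Jun 28, 2027: 319 days.
Sabbatical Program — status temporary ✗ (requires part-time) → not eligible.
Paid Family Leave — status temporary ✗ (requires full-time) → not eligible.
Backup Childcare — status temporary ✓; service 319 days < 5 years (≈1825 days) ✗ → not eligible.
Tuition Reimbursement — status temporary ✗ (requires full-time) → not eligible.
Equipment Allowance — status temporary ✓ (not excluded); service 319 days ≥ 1 month (≈30 days) ✓; dept QA ✗ → not eligible.
Dependent Care FSA — status temporary ✓; service 319 days ≥ 120 days ✓; rating 4 ≥ 3 ✓; age 25 ≥ 18 ✓ → eligible.
Charitable Gift Match — status temporary ✓; service 319 days < 12 months (≈360 days) ✗ → not eligible.

Dependent Care FSA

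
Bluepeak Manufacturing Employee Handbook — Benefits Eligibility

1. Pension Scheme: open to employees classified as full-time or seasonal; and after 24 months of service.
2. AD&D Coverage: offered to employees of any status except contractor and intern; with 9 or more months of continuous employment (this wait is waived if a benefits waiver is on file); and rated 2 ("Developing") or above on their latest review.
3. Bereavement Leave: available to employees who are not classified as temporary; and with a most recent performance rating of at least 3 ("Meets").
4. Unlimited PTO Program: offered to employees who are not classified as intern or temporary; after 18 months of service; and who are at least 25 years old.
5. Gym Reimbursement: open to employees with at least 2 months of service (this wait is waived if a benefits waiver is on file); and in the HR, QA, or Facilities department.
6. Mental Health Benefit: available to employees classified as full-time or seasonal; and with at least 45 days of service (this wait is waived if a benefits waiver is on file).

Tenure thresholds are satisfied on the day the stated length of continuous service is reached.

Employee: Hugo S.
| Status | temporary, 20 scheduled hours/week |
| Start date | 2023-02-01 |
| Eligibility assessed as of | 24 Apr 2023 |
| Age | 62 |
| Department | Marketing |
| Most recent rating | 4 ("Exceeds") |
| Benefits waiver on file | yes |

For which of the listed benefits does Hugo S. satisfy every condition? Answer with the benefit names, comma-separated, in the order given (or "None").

AD&D Coverage

Service from 2023-02-01 to 24 Apr 2023: 82 days.
Pension Scheme — status temporary ✗ (requires full-time or seasonal) → not eligible.
AD&D Coverage — status temporary ✓ (not excluded); benefits waiver on file ✓; rating 4 ≥ 2 ✓ → eligible.
Bereavement Leave — status temporary ✗ (excluded) → not eligible.
Unlimited PTO Program — status temporary ✗ (excluded) → not eligible.
Gym Reimbursement — benefits waiver on file ✓; dept Marketing ✗ → not eligible.
Mental Health Benefit — status temporary ✗ (requires full-time or seasonal) → not eligible.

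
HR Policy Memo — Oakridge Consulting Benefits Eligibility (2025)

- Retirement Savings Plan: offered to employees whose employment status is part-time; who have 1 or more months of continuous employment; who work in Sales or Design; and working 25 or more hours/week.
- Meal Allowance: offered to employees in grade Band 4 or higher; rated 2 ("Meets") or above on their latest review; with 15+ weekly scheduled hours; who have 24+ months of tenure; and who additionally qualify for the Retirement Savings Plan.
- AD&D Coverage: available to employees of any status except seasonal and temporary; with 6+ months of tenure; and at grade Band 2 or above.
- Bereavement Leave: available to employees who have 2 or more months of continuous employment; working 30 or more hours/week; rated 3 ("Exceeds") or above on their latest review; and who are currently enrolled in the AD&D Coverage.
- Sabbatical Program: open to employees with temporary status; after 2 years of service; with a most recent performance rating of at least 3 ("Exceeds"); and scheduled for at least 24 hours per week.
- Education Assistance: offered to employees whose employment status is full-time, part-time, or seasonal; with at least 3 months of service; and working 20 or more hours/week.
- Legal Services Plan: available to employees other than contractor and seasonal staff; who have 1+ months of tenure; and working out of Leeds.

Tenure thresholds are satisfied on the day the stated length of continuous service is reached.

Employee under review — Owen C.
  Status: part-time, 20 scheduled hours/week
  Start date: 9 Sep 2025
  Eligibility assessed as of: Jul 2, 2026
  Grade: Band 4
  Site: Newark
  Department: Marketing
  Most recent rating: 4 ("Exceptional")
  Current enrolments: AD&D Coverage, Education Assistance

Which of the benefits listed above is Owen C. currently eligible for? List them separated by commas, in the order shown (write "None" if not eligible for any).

AD&D Coverage, Education Assistance

Service from 9 Sep 2025 to Jul 2, 2026: 296 days.
Retirement Savings Plan — status part-time ✓; service 296 days ≥ 1 month (≈30 days) ✓; dept Marketing ✗ → not eligible.
Meal Allowance — grade Band 4 ≥ Band 4 ✓; rating 4 ≥ 2 ✓; 20 hrs/wk ≥ 15 ✓; service 296 days < 24 months (≈720 days) ✗ → not eligible.
AD&D Coverage — status part-time ✓ (not excluded); service 296 days ≥ 6 months (≈180 days) ✓; grade Band 4 ≥ Band 2 ✓ → eligible.
Bereavement Leave — service 296 days ≥ 2 months (≈60 days) ✓; 20 hrs/wk < 30 ✗ → not eligible.
Sabbatical Program — status part-time ✗ (requires temporary) → not eligible.
Education Assistance — status part-time ✓; service 296 days ≥ 3 months (≈90 days) ✓; 20 hrs/wk ≥ 20 ✓ → eligible.
Legal Services Plan — status part-time ✓ (not excluded); service 296 days ≥ 1 month (≈30 days) ✓; site Newark ✗ (not Leeds) → not eligible.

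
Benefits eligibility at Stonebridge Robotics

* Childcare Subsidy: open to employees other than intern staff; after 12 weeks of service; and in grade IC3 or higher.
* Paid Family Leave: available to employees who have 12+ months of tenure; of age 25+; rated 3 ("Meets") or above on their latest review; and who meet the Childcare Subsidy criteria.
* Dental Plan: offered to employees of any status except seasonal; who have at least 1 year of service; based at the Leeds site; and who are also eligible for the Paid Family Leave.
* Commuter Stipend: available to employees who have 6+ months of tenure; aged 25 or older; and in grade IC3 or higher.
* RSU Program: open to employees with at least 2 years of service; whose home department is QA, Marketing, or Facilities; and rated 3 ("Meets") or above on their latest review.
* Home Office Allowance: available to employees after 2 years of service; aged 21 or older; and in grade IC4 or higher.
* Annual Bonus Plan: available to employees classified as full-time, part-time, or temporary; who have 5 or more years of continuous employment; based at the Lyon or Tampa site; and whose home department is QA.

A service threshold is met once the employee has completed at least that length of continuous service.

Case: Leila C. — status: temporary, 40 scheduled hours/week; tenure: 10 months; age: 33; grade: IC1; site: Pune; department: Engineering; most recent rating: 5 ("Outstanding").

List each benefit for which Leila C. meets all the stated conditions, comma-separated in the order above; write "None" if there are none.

None

Childcare Subsidy — status temporary ✓ (not excluded); service 10 months ≥ 12 weeks (≈84 days) ✓; grade IC1 < IC3 ✗ → not eligible.
Paid Family Leave — service 10 months < 12 months ✗ → not eligible.
Dental Plan — status temporary ✓ (not excluded); service 10 months < 1 year (≈365 days) ✗ → not eligible.
Commuter Stipend — service 10 months ≥ 6 months ✓; age 33 ≥ 25 ✓; grade IC1 < IC3 ✗ → not eligible.
RSU Program — service 10 months < 2 years (≈730 days) ✗ → not eligible.
Home Office Allowance — service 10 months < 2 years (≈730 days) ✗ → not eligible.
Annual Bonus Plan — status temporary ✓; service 10 months < 5 years (≈1825 days) ✗ → not eligible.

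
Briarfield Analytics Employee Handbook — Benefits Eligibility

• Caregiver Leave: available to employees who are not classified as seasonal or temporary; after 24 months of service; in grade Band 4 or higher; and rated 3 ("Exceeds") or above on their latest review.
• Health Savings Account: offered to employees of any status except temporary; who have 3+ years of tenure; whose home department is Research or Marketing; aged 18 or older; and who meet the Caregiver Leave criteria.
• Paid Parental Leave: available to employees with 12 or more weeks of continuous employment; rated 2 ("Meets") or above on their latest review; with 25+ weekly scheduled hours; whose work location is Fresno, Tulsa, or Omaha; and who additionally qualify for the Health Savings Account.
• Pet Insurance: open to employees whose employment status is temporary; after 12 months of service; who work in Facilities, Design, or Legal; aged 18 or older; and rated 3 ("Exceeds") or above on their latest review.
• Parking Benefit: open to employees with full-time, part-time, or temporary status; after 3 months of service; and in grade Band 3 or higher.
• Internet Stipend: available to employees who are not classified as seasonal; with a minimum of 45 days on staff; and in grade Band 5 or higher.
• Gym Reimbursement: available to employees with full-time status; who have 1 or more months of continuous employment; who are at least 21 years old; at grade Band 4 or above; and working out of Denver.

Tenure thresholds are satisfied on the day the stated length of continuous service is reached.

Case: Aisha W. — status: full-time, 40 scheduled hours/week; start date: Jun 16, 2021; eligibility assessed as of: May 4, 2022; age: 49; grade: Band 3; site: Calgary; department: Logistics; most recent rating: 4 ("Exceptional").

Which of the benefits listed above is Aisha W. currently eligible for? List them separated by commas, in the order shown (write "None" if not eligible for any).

Parking Benefit

Service from Jun 16, 2021 to May 4, 2022: 322 days.
Caregiver Leave — status full-time ✓ (not excluded); service 322 days < 24 months (≈720 days) ✗ → not eligible.
Health Savings Account — status full-time ✓ (not excluded); service 322 days < 3 years (≈1095 days) ✗ → not eligible.
Paid Parental Leave — service 322 days ≥ 12 weeks (≈84 days) ✓; rating 4 ≥ 2 ✓; 40 hrs/wk ≥ 25 ✓; site Calgary ✗ (not Fresno, Tulsa, or Omaha) → not eligible.
Pet Insurance — status full-time ✗ (requires temporary) → not eligible.
Parking Benefit — status full-time ✓; service 322 days ≥ 3 months (≈90 days) ✓; grade Band 3 ≥ Band 3 ✓ → eligible.
Internet Stipend — status full-time ✓ (not excluded); service 322 days ≥ 45 days ✓; grade Band 3 < Band 5 ✗ → not eligible.
Gym Reimbursement — status full-time ✓; service 322 days ≥ 1 month (≈30 days) ✓; age 49 ≥ 21 ✓; grade Band 3 < Band 4 ✗ → not eligible.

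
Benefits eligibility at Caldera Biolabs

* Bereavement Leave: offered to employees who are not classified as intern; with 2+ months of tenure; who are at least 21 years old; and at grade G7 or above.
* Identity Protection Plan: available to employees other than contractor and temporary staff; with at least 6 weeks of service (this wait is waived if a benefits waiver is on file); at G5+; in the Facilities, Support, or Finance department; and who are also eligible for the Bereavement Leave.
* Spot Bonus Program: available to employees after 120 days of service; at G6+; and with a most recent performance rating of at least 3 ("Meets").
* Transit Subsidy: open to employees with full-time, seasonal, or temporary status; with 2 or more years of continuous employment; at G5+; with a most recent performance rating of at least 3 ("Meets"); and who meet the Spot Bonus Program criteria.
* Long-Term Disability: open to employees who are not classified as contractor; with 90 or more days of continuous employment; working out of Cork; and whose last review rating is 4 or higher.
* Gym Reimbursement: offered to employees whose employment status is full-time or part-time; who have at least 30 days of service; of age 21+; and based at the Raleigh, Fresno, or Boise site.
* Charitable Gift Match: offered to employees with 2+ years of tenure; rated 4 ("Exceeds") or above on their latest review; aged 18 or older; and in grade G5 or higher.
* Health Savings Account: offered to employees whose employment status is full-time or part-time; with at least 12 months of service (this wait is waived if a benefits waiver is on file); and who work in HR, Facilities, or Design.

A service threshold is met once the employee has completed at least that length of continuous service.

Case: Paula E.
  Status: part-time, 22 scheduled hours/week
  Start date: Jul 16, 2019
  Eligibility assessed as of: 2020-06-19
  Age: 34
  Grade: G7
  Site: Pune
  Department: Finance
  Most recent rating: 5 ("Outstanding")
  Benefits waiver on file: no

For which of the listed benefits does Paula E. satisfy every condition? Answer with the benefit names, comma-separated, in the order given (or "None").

Bereavement Leave, Identity Protection Plan, Spot Bonus Program

Service from Jul 16, 2019 to 2020-06-19: 339 days.
Bereavement Leave — status part-time ✓ (not excluded); service 339 days ≥ 2 months (≈60 days) ✓; age 34 ≥ 21 ✓; grade G7 ≥ G7 ✓ → eligible.
Identity Protection Plan — status part-time ✓ (not excluded); no waiver, service 339 days ≥ 6 weeks (≈42 days) ✓; grade G7 ≥ G5 ✓; dept Finance ✓; eligible for Bereavement Leave ✓ → eligible.
Spot Bonus Program — service 339 days ≥ 120 days ✓; grade G7 ≥ G6 ✓; rating 5 ≥ 3 ✓ → eligible.
Transit Subsidy — status part-time ✗ (requires full-time, seasonal, or temporary) → not eligible.
Long-Term Disability — status part-time ✓ (not excluded); service 339 days ≥ 90 days ✓; site Pune ✗ (not Cork) → not eligible.
Gym Reimbursement — status part-time ✓; service 339 days ≥ 30 days ✓; age 34 ≥ 21 ✓; site Pune ✗ (not Raleigh, Fresno, or Boise) → not eligible.
Charitable Gift Match — service 339 days < 2 years (≈730 days) ✗ → not eligible.
Health Savings Account — status part-time ✓; no waiver, service 339 days < 12 months (≈360 days) ✗ → not eligible.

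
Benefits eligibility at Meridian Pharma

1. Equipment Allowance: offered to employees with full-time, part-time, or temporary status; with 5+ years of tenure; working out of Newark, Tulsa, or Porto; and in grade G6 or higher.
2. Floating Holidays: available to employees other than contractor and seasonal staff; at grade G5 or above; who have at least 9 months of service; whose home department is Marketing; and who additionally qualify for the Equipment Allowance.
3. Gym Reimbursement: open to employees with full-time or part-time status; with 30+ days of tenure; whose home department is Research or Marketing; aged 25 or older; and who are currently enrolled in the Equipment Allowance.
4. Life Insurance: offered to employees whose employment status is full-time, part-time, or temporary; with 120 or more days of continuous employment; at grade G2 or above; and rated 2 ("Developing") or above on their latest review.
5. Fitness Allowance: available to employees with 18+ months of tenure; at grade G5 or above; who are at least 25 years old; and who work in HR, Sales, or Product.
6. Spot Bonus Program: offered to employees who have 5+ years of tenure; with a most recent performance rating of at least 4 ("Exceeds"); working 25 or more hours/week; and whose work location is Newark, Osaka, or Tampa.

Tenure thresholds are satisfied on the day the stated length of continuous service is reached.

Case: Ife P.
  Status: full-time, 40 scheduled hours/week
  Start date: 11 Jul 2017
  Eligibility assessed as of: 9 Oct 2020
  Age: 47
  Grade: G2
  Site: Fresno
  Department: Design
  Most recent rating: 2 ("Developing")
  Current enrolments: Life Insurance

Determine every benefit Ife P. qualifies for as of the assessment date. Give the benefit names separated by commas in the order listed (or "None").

Life Insurance

Service from 11 Jul 2017 to 9 Oct 2020: 1186 days.
Equipment Allowance — status full-time ✓; service 1186 days < 5 years (≈1825 days) ✗ → not eligible.
Floating Holidays — status full-time ✓ (not excluded); grade G2 < G5 ✗ → not eligible.
Gym Reimbursement — status full-time ✓; service 1186 days ≥ 30 days ✓; dept Design ✗ → not eligible.
Life Insurance — status full-time ✓; service 1186 days ≥ 120 days ✓; grade G2 ≥ G2 ✓; rating 2 ≥ 2 ✓ → eligible.
Fitness Allowance — service 1186 days ≥ 18 months (≈540 days) ✓; grade G2 < G5 ✗ → not eligible.
Spot Bonus Program — service 1186 days < 5 years (≈1825 days) ✗ → not eligible.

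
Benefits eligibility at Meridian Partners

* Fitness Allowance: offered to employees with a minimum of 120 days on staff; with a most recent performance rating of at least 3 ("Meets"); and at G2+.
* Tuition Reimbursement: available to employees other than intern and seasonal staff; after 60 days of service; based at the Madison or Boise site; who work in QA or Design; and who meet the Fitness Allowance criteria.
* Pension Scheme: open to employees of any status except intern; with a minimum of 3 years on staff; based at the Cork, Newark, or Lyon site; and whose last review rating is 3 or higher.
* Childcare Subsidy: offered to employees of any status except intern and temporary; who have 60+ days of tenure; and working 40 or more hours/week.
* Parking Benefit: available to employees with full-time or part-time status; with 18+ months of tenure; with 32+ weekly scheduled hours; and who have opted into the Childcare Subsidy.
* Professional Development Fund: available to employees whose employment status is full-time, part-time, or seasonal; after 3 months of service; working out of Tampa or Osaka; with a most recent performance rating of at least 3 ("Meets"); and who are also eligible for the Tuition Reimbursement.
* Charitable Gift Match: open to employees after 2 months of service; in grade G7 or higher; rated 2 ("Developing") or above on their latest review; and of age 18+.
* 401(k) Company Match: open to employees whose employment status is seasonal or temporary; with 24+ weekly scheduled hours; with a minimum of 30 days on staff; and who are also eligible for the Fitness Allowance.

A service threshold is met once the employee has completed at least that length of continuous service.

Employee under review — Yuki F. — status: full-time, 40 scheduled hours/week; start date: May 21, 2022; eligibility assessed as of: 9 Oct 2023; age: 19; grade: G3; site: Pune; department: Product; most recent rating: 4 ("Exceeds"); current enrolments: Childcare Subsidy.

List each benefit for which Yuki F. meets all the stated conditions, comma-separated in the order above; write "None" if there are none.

Service from May 21, 2022 to 9 Oct 2023: 506 days.
Fitness Allowance — service 506 days ≥ 120 days ✓; rating 4 ≥ 3 ✓; grade G3 ≥ G2 ✓ → eligible.
Tuition Reimbursement — status full-time ✓ (not excluded); service 506 days ≥ 60 days ✓; site Pune ✗ (not Madison or Boise) → not eligible.
Pension Scheme — status full-time ✓ (not excluded); service 506 days < 3 years (≈1095 days) ✗ → not eligible.
Childcare Subsidy — status full-time ✓ (not excluded); service 506 days ≥ 60 days ✓; 40 hrs/wk ≥ 40 ✓ → eligible.
Parking Benefit — status full-time ✓; service 506 days < 18 months (≈540 days) ✗ → not eligible.
Professional Development Fund — status full-time ✓; service 506 days ≥ 3 months (≈90 days) ✓; site Pune ✗ (not Tampa or Osaka) → not eligible.
Charitable Gift Match — service 506 days ≥ 2 months (≈60 days) ✓; grade G3 < G7 ✗ → not eligible.
401(k) Company Match — status full-time ✗ (requires seasonal or temporary) → not eligible.

Fitness Allowance, Childcare Subsidy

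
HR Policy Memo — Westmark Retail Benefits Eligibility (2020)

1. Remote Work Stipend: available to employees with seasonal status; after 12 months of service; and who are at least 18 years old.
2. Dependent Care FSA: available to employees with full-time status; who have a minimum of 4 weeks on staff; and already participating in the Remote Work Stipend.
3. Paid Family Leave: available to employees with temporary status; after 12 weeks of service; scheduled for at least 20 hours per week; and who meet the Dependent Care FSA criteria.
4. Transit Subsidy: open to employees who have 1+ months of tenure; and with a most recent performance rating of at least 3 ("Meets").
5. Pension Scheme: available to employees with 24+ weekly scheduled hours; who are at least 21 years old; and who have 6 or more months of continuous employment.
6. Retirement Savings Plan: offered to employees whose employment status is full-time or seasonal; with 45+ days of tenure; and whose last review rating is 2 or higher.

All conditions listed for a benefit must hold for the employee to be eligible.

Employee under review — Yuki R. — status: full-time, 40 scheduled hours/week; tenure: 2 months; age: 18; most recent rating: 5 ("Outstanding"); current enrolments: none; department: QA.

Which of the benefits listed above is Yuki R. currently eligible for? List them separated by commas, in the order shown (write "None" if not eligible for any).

Transit Subsidy, Retirement Savings Plan

Remote Work Stipend — status full-time ✗ (requires seasonal) → not eligible.
Dependent Care FSA — status full-time ✓; service 2 months ≥ 4 weeks (≈28 days) ✓; not enrolled in Remote Work Stipend ✗ → not eligible.
Paid Family Leave — status full-time ✗ (requires temporary) → not eligible.
Transit Subsidy — service 2 months ≥ 1 month ✓; rating 5 ≥ 3 ✓ → eligible.
Pension Scheme — 40 hrs/wk ≥ 24 ✓; age 18 < 21 ✗ → not eligible.
Retirement Savings Plan — status full-time ✓; service 2 months ≥ 45 days ✓; rating 5 ≥ 2 ✓ → eligible.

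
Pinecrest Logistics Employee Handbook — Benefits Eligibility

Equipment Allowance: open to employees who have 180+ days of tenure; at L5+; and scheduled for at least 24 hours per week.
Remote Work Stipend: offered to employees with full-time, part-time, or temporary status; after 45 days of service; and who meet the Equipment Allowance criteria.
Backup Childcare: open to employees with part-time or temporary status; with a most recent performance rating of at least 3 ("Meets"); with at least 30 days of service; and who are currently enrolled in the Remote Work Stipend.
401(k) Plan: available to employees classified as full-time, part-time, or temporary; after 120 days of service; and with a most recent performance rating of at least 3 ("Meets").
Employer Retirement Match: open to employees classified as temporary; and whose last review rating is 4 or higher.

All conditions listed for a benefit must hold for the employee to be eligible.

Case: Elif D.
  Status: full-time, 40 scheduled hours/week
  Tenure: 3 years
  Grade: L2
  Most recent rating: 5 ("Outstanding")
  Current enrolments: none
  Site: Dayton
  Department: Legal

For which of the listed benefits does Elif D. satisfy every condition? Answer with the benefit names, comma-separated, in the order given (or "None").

401(k) Plan

Equipment Allowance — service 3 years ≥ 180 days ✓; grade L2 < L5 ✗ → not eligible.
Remote Work Stipend — status full-time ✓; service 3 years ≥ 45 days ✓; not eligible for Equipment Allowance ✗ → not eligible.
Backup Childcare — status full-time ✗ (requires part-time or temporary) → not eligible.
401(k) Plan — status full-time ✓; service 3 years ≥ 120 days ✓; rating 5 ≥ 3 ✓ → eligible.
Employer Retirement Match — status full-time ✗ (requires temporary) → not eligible.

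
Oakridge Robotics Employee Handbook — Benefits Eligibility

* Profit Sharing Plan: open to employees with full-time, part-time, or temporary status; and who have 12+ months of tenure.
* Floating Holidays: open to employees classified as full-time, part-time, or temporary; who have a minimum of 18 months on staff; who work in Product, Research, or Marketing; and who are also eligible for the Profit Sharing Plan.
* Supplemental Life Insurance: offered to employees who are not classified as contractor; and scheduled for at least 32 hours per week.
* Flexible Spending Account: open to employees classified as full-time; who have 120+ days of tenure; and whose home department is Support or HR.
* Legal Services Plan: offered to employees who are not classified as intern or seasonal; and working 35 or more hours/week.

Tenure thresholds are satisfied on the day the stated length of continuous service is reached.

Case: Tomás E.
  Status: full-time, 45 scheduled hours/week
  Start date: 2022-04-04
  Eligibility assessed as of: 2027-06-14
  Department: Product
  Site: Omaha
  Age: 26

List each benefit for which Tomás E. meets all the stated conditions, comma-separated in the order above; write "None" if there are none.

Service from 2022-04-04 to 2027-06-14: 1897 days.
Profit Sharing Plan — status full-time ✓; service 1897 days ≥ 12 months (≈360 days) ✓ → eligible.
Floating Holidays — status full-time ✓; service 1897 days ≥ 18 months (≈540 days) ✓; dept Product ✓; eligible for Profit Sharing Plan ✓ → eligible.
Supplemental Life Insurance — status full-time ✓ (not excluded); 45 hrs/wk ≥ 32 ✓ → eligible.
Flexible Spending Account — status full-time ✓; service 1897 days ≥ 120 days ✓; dept Product ✗ → not eligible.
Legal Services Plan — status full-time ✓ (not excluded); 45 hrs/wk ≥ 35 ✓ → eligible.

Profit Sharing Plan, Floating Holidays, Supplemental Life Insurance, Legal Services Plan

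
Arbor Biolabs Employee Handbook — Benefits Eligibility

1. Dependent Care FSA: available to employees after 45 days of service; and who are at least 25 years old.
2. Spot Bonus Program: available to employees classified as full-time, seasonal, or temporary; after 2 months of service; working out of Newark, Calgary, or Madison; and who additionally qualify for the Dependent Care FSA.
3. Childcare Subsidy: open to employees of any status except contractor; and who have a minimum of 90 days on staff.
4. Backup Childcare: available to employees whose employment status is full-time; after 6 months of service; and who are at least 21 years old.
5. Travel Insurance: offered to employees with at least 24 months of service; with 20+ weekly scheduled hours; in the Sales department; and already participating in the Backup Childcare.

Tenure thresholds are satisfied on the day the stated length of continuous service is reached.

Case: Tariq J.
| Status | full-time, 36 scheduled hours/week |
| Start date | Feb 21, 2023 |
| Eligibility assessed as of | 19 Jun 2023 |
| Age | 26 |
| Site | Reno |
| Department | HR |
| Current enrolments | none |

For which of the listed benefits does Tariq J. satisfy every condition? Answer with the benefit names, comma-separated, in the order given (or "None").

Dependent Care FSA, Childcare Subsidy

Service from Feb 21, 2023 to 19 Jun 2023: 118 days.
Dependent Care FSA — service 118 days ≥ 45 days ✓; age 26 ≥ 25 ✓ → eligible.
Spot Bonus Program — status full-time ✓; service 118 days ≥ 2 months (≈60 days) ✓; site Reno ✗ (not Newark, Calgary, or Madison) → not eligible.
Childcare Subsidy — status full-time ✓ (not excluded); service 118 days ≥ 90 days ✓ → eligible.
Backup Childcare — status full-time ✓; service 118 days < 6 months (≈180 days) ✗ → not eligible.
Travel Insurance — service 118 days < 24 months (≈720 days) ✗ → not eligible.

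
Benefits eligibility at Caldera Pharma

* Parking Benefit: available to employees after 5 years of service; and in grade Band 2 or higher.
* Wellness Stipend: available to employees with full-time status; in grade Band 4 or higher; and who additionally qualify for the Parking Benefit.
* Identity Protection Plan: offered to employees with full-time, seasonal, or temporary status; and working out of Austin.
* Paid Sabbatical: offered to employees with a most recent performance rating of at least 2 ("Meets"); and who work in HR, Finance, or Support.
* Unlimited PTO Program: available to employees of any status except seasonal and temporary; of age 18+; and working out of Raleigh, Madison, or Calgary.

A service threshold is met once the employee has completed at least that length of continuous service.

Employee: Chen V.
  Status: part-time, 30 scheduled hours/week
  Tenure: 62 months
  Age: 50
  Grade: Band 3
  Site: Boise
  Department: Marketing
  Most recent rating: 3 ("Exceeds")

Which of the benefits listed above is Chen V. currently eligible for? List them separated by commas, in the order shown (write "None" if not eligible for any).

Parking Benefit — service 62 months ≥ 5 years (≈1825 days) ✓; grade Band 3 ≥ Band 2 ✓ → eligible.
Wellness Stipend — status part-time ✗ (requires full-time) → not eligible.
Identity Protection Plan — status part-time ✗ (requires full-time, seasonal, or temporary) → not eligible.
Paid Sabbatical — rating 3 ≥ 2 ✓; dept Marketing ✗ → not eligible.
Unlimited PTO Program — status part-time ✓ (not excluded); age 50 ≥ 18 ✓; site Boise ✗ (not Raleigh, Madison, or Calgary) → not eligible.

Parking Benefit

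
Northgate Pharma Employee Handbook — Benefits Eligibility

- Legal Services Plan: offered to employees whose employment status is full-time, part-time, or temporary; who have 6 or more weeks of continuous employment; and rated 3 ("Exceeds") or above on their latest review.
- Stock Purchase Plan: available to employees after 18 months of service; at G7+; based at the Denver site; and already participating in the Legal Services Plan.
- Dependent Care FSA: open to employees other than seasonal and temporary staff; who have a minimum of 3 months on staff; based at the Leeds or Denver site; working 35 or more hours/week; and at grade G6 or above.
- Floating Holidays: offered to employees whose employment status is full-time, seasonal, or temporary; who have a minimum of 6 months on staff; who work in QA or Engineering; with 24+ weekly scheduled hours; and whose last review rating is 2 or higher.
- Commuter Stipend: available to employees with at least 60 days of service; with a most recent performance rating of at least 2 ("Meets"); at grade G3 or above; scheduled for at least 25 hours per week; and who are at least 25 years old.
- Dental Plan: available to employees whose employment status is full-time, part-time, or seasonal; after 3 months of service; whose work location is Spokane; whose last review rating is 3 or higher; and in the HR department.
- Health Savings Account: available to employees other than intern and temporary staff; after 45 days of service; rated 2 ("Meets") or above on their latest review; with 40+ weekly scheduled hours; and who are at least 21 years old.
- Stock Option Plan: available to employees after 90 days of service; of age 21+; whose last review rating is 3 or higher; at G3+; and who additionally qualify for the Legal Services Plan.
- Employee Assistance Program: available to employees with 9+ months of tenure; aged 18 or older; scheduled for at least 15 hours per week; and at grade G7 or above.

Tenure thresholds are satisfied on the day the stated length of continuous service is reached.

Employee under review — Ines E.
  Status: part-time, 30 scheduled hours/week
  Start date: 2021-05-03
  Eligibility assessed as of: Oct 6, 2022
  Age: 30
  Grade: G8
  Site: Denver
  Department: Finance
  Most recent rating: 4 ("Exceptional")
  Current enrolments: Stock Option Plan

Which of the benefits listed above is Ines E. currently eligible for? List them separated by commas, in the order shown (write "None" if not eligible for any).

Service from 2021-05-03 to Oct 6, 2022: 521 days.
Legal Services Plan — status part-time ✓; service 521 days ≥ 6 weeks (≈42 days) ✓; rating 4 ≥ 3 ✓ → eligible.
Stock Purchase Plan — service 521 days < 18 months (≈540 days) ✗ → not eligible.
Dependent Care FSA — status part-time ✓ (not excluded); service 521 days ≥ 3 months (≈90 days) ✓; site Denver ✓; 30 hrs/wk < 35 ✗ → not eligible.
Floating Holidays — status part-time ✗ (requires full-time, seasonal, or temporary) → not eligible.
Commuter Stipend — service 521 days ≥ 60 days ✓; rating 4 ≥ 2 ✓; grade G8 ≥ G3 ✓; 30 hrs/wk ≥ 25 ✓; age 30 ≥ 25 ✓ → eligible.
Dental Plan — status part-time ✓; service 521 days ≥ 3 months (≈90 days) ✓; site Denver ✗ (not Spokane) → not eligible.
Health Savings Account — status part-time ✓ (not excluded); service 521 days ≥ 45 days ✓; rating 4 ≥ 2 ✓; 30 hrs/wk < 40 ✗ → not eligible.
Stock Option Plan — service 521 days ≥ 90 days ✓; age 30 ≥ 21 ✓; rating 4 ≥ 3 ✓; grade G8 ≥ G3 ✓; eligible for Legal Services Plan ✓ → eligible.
Employee Assistance Program — service 521 days ≥ 9 months (≈270 days) ✓; age 30 ≥ 18 ✓; 30 hrs/wk ≥ 15 ✓; grade G8 ≥ G7 ✓ → eligible.

Legal Services Plan, Commuter Stipend, Stock Option Plan, Employee Assistance Program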